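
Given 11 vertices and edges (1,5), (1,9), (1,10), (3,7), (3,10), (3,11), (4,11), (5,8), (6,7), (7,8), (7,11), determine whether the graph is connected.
No, it has 2 components: {1, 3, 4, 5, 6, 7, 8, 9, 10, 11}, {2}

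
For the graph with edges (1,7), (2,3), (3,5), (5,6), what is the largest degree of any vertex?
2 (attained at vertices 3, 5)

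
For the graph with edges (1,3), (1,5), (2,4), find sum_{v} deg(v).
6 (handshake: sum of degrees = 2|E| = 2 x 3 = 6)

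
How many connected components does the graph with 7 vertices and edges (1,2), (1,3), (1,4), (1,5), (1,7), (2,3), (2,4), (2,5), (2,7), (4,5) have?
2 (components: {1, 2, 3, 4, 5, 7}, {6})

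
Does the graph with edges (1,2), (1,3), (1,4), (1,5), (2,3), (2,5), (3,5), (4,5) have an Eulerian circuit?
No (2 vertices have odd degree: {2, 3}; Eulerian circuit requires 0)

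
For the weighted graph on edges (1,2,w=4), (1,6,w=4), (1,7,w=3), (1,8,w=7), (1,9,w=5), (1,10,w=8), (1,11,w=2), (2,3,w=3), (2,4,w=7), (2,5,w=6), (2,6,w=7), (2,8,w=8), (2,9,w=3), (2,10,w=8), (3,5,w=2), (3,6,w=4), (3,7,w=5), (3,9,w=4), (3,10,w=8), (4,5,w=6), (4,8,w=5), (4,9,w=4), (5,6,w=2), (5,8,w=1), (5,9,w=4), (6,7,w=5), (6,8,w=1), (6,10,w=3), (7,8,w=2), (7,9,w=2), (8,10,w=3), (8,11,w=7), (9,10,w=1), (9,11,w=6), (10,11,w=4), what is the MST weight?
21 (MST edges: (1,7,w=3), (1,11,w=2), (2,3,w=3), (3,5,w=2), (4,9,w=4), (5,8,w=1), (6,8,w=1), (7,8,w=2), (7,9,w=2), (9,10,w=1); sum of weights 3 + 2 + 3 + 2 + 4 + 1 + 1 + 2 + 2 + 1 = 21)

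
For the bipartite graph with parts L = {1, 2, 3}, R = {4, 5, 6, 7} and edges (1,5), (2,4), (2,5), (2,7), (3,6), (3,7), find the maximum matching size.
3 (matching: (1,5), (2,7), (3,6); upper bound min(|L|,|R|) = min(3,4) = 3)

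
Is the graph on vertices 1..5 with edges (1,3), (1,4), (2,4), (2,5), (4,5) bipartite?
No (odd cycle of length 3: 5 -> 4 -> 2 -> 5)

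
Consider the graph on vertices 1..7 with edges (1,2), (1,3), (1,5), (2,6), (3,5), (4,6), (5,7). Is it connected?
Yes (BFS from 1 visits [1, 2, 3, 5, 6, 7, 4] — all 7 vertices reached)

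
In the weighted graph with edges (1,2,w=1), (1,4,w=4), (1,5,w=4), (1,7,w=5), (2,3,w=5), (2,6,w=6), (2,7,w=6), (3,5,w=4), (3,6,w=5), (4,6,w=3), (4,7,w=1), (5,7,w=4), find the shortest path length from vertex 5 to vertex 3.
4 (path: 5 -> 3; weights 4 = 4)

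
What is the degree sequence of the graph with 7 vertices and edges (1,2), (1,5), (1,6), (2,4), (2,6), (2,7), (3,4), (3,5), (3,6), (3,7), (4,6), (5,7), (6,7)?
[5, 4, 4, 4, 3, 3, 3] (degrees: deg(1)=3, deg(2)=4, deg(3)=4, deg(4)=3, deg(5)=3, deg(6)=5, deg(7)=4)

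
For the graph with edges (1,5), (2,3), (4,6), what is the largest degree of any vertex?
1 (attained at vertices 1, 2, 3, 4, 5, 6)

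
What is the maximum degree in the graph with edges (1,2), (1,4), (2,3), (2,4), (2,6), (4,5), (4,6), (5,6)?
4 (attained at vertices 2, 4)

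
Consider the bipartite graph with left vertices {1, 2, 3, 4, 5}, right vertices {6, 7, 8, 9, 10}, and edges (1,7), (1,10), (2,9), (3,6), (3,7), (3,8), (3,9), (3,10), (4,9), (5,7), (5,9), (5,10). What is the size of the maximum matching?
4 (matching: (1,10), (2,9), (3,8), (5,7); upper bound min(|L|,|R|) = min(5,5) = 5)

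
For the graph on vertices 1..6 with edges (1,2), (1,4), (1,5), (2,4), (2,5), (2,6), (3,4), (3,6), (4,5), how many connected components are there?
1 (components: {1, 2, 3, 4, 5, 6})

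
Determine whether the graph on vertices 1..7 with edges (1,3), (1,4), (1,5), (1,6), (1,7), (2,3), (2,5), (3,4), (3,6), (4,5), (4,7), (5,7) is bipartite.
No (odd cycle of length 3: 4 -> 1 -> 5 -> 4)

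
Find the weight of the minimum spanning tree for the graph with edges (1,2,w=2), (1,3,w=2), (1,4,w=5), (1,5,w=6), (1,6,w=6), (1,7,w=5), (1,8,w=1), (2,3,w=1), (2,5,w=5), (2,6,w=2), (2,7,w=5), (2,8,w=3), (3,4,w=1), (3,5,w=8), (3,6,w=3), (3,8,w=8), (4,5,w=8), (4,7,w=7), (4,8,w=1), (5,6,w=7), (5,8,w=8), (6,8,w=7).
16 (MST edges: (1,7,w=5), (1,8,w=1), (2,3,w=1), (2,5,w=5), (2,6,w=2), (3,4,w=1), (4,8,w=1); sum of weights 5 + 1 + 1 + 5 + 2 + 1 + 1 = 16)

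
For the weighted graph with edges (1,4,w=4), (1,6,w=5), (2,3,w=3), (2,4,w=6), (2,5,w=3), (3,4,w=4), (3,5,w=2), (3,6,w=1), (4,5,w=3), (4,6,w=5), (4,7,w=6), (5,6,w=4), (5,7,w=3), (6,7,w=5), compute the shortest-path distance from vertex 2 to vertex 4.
6 (path: 2 -> 4; weights 6 = 6)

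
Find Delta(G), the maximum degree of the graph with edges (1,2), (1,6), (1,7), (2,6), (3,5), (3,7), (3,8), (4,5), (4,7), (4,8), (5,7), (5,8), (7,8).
5 (attained at vertex 7)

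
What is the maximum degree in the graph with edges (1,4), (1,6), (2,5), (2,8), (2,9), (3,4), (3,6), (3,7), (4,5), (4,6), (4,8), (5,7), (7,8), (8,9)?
5 (attained at vertex 4)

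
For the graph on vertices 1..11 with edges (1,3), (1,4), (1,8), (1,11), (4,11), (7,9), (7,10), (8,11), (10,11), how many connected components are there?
4 (components: {1, 3, 4, 7, 8, 9, 10, 11}, {2}, {5}, {6})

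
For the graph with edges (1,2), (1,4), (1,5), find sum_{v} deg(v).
6 (handshake: sum of degrees = 2|E| = 2 x 3 = 6)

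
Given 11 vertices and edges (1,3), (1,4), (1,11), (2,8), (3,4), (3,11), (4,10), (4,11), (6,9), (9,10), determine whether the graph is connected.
No, it has 4 components: {1, 3, 4, 6, 9, 10, 11}, {2, 8}, {5}, {7}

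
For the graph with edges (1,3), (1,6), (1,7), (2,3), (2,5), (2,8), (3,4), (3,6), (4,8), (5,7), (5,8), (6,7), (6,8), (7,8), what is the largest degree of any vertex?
5 (attained at vertex 8)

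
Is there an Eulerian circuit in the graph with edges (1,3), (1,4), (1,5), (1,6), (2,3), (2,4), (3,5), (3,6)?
Yes (the graph is connected and all 6 vertices have even degree)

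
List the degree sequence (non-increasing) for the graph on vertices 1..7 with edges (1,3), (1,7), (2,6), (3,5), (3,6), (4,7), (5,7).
[3, 3, 2, 2, 2, 1, 1] (degrees: deg(1)=2, deg(2)=1, deg(3)=3, deg(4)=1, deg(5)=2, deg(6)=2, deg(7)=3)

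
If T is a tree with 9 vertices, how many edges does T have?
8 (A tree on V vertices has V - 1 edges, so 9 - 1 = 8)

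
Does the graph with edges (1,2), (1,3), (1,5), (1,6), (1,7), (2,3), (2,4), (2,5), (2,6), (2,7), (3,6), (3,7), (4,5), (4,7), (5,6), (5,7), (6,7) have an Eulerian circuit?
No (4 vertices have odd degree: {1, 4, 5, 6}; Eulerian circuit requires 0)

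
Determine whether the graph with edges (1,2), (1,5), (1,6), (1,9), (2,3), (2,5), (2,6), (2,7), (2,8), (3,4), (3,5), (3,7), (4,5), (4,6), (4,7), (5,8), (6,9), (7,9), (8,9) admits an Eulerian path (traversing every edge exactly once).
Yes (the graph is connected and exactly 2 vertices have odd degree: {5, 8}; any Eulerian path must start and end at those)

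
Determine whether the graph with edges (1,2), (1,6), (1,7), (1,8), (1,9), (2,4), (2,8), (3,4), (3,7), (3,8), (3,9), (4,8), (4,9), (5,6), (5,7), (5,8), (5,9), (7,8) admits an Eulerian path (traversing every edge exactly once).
Yes (the graph is connected and exactly 2 vertices have odd degree: {1, 2}; any Eulerian path must start and end at those)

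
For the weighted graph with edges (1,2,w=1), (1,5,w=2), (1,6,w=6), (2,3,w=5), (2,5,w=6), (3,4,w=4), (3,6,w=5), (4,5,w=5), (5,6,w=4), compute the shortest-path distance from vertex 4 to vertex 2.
8 (path: 4 -> 5 -> 1 -> 2; weights 5 + 2 + 1 = 8)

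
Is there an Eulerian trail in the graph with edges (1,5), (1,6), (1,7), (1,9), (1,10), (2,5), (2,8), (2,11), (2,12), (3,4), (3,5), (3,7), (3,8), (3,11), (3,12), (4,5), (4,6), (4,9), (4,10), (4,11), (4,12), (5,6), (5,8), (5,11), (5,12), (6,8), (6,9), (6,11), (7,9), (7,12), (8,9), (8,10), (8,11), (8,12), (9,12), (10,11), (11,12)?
Yes (the graph is connected and exactly 2 vertices have odd degree: {1, 4}; any Eulerian path must start and end at those)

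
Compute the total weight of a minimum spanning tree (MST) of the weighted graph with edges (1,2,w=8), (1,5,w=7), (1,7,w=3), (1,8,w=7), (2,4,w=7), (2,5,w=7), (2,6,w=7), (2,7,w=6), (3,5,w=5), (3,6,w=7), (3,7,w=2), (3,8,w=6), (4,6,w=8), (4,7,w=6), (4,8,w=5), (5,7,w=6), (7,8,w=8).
34 (MST edges: (1,7,w=3), (2,6,w=7), (2,7,w=6), (3,5,w=5), (3,7,w=2), (3,8,w=6), (4,8,w=5); sum of weights 3 + 7 + 6 + 5 + 2 + 6 + 5 = 34)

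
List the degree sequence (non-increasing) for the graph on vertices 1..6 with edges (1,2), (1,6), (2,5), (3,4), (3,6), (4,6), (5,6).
[4, 2, 2, 2, 2, 2] (degrees: deg(1)=2, deg(2)=2, deg(3)=2, deg(4)=2, deg(5)=2, deg(6)=4)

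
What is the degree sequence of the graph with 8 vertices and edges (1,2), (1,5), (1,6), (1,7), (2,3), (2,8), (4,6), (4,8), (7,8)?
[4, 3, 3, 2, 2, 2, 1, 1] (degrees: deg(1)=4, deg(2)=3, deg(3)=1, deg(4)=2, deg(5)=1, deg(6)=2, deg(7)=2, deg(8)=3)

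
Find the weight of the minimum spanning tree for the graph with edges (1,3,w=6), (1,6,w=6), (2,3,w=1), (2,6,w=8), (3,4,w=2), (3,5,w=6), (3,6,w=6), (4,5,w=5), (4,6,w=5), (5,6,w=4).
18 (MST edges: (1,6,w=6), (2,3,w=1), (3,4,w=2), (4,5,w=5), (5,6,w=4); sum of weights 6 + 1 + 2 + 5 + 4 = 18)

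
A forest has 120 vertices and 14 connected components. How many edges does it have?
106 (Each of the 14 component trees on V_i vertices has V_i - 1 edges; summing gives V - C = 120 - 14 = 106)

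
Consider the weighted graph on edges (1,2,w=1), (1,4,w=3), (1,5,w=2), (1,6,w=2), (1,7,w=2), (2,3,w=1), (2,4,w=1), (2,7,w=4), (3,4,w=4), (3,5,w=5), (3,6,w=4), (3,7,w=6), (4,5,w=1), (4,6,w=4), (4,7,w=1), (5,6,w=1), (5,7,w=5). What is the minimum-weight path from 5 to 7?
2 (path: 5 -> 4 -> 7; weights 1 + 1 = 2)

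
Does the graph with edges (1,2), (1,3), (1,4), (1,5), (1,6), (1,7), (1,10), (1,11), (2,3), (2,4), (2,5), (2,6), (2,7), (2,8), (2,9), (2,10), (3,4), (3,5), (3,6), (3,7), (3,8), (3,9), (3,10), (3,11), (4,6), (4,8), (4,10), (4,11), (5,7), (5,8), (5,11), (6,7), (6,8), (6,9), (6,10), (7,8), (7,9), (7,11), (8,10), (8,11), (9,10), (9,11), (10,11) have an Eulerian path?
Yes (the graph is connected and exactly 2 vertices have odd degree: {2, 4}; any Eulerian path must start and end at those)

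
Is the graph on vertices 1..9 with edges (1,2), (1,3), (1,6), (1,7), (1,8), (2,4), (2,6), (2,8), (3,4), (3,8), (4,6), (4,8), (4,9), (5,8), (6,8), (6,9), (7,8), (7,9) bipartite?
No (odd cycle of length 3: 8 -> 1 -> 6 -> 8)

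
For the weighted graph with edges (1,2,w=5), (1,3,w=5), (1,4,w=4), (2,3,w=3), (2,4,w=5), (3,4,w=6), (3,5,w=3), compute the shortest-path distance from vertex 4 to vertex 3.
6 (path: 4 -> 3; weights 6 = 6)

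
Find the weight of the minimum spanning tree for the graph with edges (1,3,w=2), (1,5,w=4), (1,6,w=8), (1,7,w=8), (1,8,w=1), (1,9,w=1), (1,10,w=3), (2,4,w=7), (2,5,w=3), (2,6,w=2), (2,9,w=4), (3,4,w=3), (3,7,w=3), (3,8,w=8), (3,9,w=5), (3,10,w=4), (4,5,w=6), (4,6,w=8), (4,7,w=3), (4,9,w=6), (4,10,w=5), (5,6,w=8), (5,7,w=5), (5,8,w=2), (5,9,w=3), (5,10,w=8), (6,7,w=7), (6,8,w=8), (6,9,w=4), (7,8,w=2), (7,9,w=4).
19 (MST edges: (1,3,w=2), (1,8,w=1), (1,9,w=1), (1,10,w=3), (2,5,w=3), (2,6,w=2), (3,4,w=3), (5,8,w=2), (7,8,w=2); sum of weights 2 + 1 + 1 + 3 + 3 + 2 + 3 + 2 + 2 = 19)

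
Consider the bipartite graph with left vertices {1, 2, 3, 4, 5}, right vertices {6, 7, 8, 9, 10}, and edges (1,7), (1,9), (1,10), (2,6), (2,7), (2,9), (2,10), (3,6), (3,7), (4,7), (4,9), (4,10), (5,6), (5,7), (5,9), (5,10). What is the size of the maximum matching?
4 (matching: (1,10), (2,9), (3,7), (5,6); upper bound min(|L|,|R|) = min(5,5) = 5)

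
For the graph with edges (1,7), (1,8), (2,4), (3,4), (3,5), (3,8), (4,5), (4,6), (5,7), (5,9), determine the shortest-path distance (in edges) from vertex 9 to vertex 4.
2 (path: 9 -> 5 -> 4, 2 edges)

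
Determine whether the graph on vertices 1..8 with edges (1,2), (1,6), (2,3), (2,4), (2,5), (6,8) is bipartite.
Yes. Partition: {1, 3, 4, 5, 7, 8}, {2, 6}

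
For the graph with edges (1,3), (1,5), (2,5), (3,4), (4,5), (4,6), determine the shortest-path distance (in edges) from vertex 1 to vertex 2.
2 (path: 1 -> 5 -> 2, 2 edges)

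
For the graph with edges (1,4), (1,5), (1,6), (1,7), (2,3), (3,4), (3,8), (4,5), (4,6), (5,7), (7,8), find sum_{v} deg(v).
22 (handshake: sum of degrees = 2|E| = 2 x 11 = 22)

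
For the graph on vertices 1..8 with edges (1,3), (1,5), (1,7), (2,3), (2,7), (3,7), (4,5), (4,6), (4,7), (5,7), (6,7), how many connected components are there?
2 (components: {1, 2, 3, 4, 5, 6, 7}, {8})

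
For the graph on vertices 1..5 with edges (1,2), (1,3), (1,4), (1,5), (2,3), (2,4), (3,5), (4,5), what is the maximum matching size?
2 (matching: (1,4), (3,5); upper bound floor(n/2) = floor(5/2) = 2)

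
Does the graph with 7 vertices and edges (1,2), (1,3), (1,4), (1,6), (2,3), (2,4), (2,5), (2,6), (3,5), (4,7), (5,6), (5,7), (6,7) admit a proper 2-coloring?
No (odd cycle of length 3: 6 -> 1 -> 2 -> 6)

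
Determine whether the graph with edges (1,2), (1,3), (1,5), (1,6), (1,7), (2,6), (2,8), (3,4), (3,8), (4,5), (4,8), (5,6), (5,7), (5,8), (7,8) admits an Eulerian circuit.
No (8 vertices have odd degree: {1, 2, 3, 4, 5, 6, 7, 8}; Eulerian circuit requires 0)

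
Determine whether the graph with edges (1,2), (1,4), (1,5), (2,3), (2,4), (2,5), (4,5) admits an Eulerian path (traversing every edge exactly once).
No (4 vertices have odd degree: {1, 3, 4, 5}; Eulerian path requires 0 or 2)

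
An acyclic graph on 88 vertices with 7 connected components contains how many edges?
81 (Each of the 7 component trees on V_i vertices has V_i - 1 edges; summing gives V - C = 88 - 7 = 81)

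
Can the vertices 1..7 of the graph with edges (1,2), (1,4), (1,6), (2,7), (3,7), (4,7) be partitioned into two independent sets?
Yes. Partition: {1, 5, 7}, {2, 3, 4, 6}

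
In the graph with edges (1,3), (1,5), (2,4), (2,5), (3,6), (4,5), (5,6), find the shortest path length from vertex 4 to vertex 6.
2 (path: 4 -> 5 -> 6, 2 edges)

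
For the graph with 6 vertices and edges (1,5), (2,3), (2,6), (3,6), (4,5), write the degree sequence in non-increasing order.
[2, 2, 2, 2, 1, 1] (degrees: deg(1)=1, deg(2)=2, deg(3)=2, deg(4)=1, deg(5)=2, deg(6)=2)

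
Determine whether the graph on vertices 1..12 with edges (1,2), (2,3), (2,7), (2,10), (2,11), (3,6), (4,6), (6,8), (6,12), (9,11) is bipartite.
Yes. Partition: {1, 3, 4, 5, 7, 8, 10, 11, 12}, {2, 6, 9}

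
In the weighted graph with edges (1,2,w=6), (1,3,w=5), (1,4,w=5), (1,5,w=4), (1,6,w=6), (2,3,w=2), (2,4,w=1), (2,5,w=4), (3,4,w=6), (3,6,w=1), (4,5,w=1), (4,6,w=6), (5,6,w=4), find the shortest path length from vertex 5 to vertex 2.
2 (path: 5 -> 4 -> 2; weights 1 + 1 = 2)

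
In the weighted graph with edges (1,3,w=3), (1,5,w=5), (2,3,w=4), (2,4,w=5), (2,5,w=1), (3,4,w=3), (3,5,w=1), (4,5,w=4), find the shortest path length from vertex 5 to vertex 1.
4 (path: 5 -> 3 -> 1; weights 1 + 3 = 4)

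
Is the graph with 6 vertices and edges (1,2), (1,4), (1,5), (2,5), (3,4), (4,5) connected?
No, it has 2 components: {1, 2, 3, 4, 5}, {6}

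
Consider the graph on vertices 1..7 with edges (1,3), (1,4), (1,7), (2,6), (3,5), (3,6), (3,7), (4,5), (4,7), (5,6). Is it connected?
Yes (BFS from 1 visits [1, 3, 4, 7, 5, 6, 2] — all 7 vertices reached)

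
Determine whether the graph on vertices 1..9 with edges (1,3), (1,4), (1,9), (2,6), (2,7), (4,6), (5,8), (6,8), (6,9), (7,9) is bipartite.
Yes. Partition: {1, 5, 6, 7}, {2, 3, 4, 8, 9}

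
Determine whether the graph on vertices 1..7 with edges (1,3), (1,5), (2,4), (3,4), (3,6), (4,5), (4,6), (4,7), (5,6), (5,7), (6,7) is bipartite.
No (odd cycle of length 3: 4 -> 5 -> 7 -> 4)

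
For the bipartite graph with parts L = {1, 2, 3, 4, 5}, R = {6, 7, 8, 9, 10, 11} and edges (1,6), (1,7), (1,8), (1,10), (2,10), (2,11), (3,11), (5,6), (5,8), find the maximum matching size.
4 (matching: (1,7), (2,10), (3,11), (5,8); upper bound min(|L|,|R|) = min(5,6) = 5)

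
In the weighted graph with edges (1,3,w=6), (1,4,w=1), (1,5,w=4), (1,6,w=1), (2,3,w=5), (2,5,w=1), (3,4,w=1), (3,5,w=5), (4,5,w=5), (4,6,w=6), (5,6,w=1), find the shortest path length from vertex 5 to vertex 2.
1 (path: 5 -> 2; weights 1 = 1)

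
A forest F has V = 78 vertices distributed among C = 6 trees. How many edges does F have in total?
72 (Each of the 6 component trees on V_i vertices has V_i - 1 edges; summing gives V - C = 78 - 6 = 72)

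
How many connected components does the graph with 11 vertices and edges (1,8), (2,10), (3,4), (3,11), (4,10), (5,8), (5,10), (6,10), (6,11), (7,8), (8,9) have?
1 (components: {1, 2, 3, 4, 5, 6, 7, 8, 9, 10, 11})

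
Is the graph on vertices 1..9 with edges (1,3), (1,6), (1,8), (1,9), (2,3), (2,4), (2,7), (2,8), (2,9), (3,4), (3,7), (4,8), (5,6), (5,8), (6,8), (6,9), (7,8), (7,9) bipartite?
No (odd cycle of length 3: 8 -> 1 -> 6 -> 8)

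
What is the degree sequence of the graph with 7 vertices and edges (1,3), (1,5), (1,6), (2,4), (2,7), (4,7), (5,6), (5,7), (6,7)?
[4, 3, 3, 3, 2, 2, 1] (degrees: deg(1)=3, deg(2)=2, deg(3)=1, deg(4)=2, deg(5)=3, deg(6)=3, deg(7)=4)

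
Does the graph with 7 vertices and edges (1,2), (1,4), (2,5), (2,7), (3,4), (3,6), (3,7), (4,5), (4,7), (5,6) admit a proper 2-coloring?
No (odd cycle of length 3: 3 -> 4 -> 7 -> 3)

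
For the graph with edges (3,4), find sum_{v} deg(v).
2 (handshake: sum of degrees = 2|E| = 2 x 1 = 2)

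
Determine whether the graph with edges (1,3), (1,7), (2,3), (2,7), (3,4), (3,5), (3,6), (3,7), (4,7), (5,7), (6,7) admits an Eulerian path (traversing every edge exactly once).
Yes — and in fact it has an Eulerian circuit (the graph is connected and all 7 vertices have even degree)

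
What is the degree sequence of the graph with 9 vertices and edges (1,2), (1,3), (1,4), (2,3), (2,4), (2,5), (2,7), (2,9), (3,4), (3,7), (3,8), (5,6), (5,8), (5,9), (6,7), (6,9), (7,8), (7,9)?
[6, 5, 5, 4, 4, 3, 3, 3, 3] (degrees: deg(1)=3, deg(2)=6, deg(3)=5, deg(4)=3, deg(5)=4, deg(6)=3, deg(7)=5, deg(8)=3, deg(9)=4)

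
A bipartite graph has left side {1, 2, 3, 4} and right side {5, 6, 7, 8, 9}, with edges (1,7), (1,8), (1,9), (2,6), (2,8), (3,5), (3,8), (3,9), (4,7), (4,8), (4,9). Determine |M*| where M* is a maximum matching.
4 (matching: (1,9), (2,6), (3,8), (4,7); upper bound min(|L|,|R|) = min(4,5) = 4)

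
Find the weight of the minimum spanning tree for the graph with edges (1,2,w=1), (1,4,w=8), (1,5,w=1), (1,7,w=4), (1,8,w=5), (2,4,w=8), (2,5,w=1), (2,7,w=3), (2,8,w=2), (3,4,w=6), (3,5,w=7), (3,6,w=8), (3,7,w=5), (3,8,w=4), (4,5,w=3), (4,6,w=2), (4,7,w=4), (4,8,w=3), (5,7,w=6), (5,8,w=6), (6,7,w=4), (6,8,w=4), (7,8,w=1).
14 (MST edges: (1,2,w=1), (1,5,w=1), (2,8,w=2), (3,8,w=4), (4,5,w=3), (4,6,w=2), (7,8,w=1); sum of weights 1 + 1 + 2 + 4 + 3 + 2 + 1 = 14)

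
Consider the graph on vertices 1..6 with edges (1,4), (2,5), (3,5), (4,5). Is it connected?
No, it has 2 components: {1, 2, 3, 4, 5}, {6}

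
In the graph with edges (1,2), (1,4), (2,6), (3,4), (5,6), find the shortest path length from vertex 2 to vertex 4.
2 (path: 2 -> 1 -> 4, 2 edges)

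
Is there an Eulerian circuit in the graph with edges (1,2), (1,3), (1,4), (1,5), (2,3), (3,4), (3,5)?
Yes (the graph is connected and all 5 vertices have even degree)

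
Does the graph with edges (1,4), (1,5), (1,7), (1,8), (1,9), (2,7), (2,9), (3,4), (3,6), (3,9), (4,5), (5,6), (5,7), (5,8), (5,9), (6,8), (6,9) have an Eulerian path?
No (6 vertices have odd degree: {1, 3, 4, 7, 8, 9}; Eulerian path requires 0 or 2)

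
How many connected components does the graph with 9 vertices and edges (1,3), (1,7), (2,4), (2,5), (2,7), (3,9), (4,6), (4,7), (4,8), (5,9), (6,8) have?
1 (components: {1, 2, 3, 4, 5, 6, 7, 8, 9})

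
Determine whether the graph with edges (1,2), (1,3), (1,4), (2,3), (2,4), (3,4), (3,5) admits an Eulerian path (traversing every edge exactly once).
No (4 vertices have odd degree: {1, 2, 4, 5}; Eulerian path requires 0 or 2)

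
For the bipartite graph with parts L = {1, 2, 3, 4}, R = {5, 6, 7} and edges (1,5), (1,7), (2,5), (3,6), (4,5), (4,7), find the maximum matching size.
3 (matching: (1,7), (2,5), (3,6); upper bound min(|L|,|R|) = min(4,3) = 3)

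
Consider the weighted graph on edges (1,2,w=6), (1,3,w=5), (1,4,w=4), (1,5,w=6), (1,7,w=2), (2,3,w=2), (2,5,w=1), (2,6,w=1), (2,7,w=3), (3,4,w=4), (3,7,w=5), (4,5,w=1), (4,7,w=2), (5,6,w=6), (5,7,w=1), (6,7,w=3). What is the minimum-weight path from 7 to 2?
2 (path: 7 -> 5 -> 2; weights 1 + 1 = 2)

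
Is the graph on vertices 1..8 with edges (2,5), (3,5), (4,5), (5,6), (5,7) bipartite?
Yes. Partition: {1, 2, 3, 4, 6, 7, 8}, {5}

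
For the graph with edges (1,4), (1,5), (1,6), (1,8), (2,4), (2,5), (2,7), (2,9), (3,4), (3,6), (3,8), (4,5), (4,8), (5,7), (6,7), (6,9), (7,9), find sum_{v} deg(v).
34 (handshake: sum of degrees = 2|E| = 2 x 17 = 34)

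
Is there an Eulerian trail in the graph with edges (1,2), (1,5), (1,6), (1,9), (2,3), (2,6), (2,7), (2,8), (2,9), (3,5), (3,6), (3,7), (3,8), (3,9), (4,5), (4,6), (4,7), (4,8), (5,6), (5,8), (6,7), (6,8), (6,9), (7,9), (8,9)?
Yes (the graph is connected and exactly 2 vertices have odd degree: {5, 7}; any Eulerian path must start and end at those)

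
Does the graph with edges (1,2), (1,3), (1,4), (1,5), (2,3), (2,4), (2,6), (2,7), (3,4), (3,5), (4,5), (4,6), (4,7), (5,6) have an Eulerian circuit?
No (2 vertices have odd degree: {2, 6}; Eulerian circuit requires 0)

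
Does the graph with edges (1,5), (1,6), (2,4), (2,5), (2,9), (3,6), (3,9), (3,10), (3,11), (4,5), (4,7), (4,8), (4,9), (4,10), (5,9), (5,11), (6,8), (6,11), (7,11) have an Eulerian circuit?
No (2 vertices have odd degree: {2, 5}; Eulerian circuit requires 0)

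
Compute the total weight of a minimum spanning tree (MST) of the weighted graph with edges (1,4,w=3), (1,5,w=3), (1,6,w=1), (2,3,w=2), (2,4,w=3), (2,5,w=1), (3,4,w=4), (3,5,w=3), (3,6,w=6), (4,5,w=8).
10 (MST edges: (1,4,w=3), (1,5,w=3), (1,6,w=1), (2,3,w=2), (2,5,w=1); sum of weights 3 + 3 + 1 + 2 + 1 = 10)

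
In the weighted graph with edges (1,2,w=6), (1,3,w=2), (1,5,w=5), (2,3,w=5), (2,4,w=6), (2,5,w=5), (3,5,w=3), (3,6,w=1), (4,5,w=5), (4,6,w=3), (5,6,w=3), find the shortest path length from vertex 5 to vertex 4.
5 (path: 5 -> 4; weights 5 = 5)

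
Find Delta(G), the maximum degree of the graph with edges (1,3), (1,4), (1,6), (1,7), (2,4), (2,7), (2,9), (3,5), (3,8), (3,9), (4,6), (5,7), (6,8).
4 (attained at vertices 1, 3)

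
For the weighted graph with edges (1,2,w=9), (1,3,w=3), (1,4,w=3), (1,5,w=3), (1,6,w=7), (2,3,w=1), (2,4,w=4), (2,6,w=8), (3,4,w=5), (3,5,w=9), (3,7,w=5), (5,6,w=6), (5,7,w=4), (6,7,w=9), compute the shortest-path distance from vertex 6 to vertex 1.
7 (path: 6 -> 1; weights 7 = 7)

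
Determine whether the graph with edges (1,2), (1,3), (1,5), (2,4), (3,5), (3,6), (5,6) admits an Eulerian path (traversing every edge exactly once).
No (4 vertices have odd degree: {1, 3, 4, 5}; Eulerian path requires 0 or 2)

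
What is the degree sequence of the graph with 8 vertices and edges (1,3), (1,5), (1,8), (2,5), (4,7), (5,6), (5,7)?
[4, 3, 2, 1, 1, 1, 1, 1] (degrees: deg(1)=3, deg(2)=1, deg(3)=1, deg(4)=1, deg(5)=4, deg(6)=1, deg(7)=2, deg(8)=1)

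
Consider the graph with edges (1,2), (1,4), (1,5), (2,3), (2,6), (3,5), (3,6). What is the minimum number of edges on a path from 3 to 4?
3 (path: 3 -> 2 -> 1 -> 4, 3 edges)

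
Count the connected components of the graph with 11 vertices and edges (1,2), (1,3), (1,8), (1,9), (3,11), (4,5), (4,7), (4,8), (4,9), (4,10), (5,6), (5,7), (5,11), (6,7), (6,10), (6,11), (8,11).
1 (components: {1, 2, 3, 4, 5, 6, 7, 8, 9, 10, 11})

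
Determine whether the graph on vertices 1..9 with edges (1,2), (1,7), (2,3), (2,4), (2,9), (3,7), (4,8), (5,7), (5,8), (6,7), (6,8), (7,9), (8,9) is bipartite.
Yes. Partition: {1, 3, 4, 5, 6, 9}, {2, 7, 8}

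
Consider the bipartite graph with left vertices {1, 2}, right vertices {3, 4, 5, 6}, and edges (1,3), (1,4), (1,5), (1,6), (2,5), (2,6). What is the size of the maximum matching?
2 (matching: (1,6), (2,5); upper bound min(|L|,|R|) = min(2,4) = 2)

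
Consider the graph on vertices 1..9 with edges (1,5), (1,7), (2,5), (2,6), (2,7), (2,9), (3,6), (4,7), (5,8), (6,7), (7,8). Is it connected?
Yes (BFS from 1 visits [1, 5, 7, 2, 8, 4, 6, 9, 3] — all 9 vertices reached)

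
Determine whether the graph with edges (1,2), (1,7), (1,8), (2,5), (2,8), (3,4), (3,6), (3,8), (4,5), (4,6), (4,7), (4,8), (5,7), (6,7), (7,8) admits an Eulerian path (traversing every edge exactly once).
No (8 vertices have odd degree: {1, 2, 3, 4, 5, 6, 7, 8}; Eulerian path requires 0 or 2)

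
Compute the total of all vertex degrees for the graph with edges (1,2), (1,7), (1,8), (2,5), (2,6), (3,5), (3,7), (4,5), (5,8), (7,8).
20 (handshake: sum of degrees = 2|E| = 2 x 10 = 20)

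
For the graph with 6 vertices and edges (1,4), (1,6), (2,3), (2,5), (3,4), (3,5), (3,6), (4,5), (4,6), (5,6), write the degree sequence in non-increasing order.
[4, 4, 4, 4, 2, 2] (degrees: deg(1)=2, deg(2)=2, deg(3)=4, deg(4)=4, deg(5)=4, deg(6)=4)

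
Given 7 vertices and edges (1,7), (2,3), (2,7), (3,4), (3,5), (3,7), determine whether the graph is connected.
No, it has 2 components: {1, 2, 3, 4, 5, 7}, {6}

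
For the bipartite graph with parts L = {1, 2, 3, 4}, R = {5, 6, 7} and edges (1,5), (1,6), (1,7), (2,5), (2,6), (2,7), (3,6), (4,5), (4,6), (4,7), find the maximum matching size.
3 (matching: (1,7), (2,6), (4,5); upper bound min(|L|,|R|) = min(4,3) = 3)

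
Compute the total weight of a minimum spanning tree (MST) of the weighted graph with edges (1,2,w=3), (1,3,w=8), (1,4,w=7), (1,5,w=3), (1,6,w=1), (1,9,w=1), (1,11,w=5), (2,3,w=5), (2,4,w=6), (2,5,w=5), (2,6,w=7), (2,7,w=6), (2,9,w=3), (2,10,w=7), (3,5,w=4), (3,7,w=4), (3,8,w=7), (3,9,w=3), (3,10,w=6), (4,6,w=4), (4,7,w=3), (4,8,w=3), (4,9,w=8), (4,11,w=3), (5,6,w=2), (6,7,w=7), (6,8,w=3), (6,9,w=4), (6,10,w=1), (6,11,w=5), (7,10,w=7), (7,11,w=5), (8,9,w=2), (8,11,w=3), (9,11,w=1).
20 (MST edges: (1,2,w=3), (1,6,w=1), (1,9,w=1), (3,9,w=3), (4,7,w=3), (4,11,w=3), (5,6,w=2), (6,10,w=1), (8,9,w=2), (9,11,w=1); sum of weights 3 + 1 + 1 + 3 + 3 + 3 + 2 + 1 + 2 + 1 = 20)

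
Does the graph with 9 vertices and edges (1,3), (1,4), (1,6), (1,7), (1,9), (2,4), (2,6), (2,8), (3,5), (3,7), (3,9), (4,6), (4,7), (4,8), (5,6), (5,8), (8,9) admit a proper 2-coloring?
No (odd cycle of length 3: 9 -> 1 -> 3 -> 9)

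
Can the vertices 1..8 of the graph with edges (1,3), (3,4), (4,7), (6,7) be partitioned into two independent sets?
Yes. Partition: {1, 2, 4, 5, 6, 8}, {3, 7}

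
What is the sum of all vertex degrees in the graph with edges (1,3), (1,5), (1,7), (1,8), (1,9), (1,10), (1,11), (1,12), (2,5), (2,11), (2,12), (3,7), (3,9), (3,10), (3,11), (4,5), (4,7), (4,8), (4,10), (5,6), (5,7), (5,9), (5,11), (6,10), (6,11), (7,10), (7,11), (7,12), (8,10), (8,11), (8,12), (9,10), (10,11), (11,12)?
68 (handshake: sum of degrees = 2|E| = 2 x 34 = 68)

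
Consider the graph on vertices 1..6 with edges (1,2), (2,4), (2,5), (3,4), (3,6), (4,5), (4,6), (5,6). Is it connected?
Yes (BFS from 1 visits [1, 2, 4, 5, 3, 6] — all 6 vertices reached)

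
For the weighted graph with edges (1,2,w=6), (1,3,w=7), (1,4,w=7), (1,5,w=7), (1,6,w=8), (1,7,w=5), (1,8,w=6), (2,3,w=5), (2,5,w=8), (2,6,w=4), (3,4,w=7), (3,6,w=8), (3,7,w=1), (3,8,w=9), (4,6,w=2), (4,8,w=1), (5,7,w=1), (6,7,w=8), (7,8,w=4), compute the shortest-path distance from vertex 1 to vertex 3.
6 (path: 1 -> 7 -> 3; weights 5 + 1 = 6)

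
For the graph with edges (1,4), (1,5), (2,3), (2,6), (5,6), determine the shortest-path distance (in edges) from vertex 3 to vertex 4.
5 (path: 3 -> 2 -> 6 -> 5 -> 1 -> 4, 5 edges)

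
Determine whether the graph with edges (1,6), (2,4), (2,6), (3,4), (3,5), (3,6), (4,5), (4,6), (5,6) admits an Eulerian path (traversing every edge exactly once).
No (4 vertices have odd degree: {1, 3, 5, 6}; Eulerian path requires 0 or 2)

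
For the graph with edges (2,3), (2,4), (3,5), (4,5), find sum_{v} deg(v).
8 (handshake: sum of degrees = 2|E| = 2 x 4 = 8)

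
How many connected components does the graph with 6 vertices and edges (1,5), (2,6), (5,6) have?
3 (components: {1, 2, 5, 6}, {3}, {4})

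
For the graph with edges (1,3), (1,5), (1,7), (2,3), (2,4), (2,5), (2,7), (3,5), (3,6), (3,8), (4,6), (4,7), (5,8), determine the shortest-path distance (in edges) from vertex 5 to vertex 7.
2 (path: 5 -> 1 -> 7, 2 edges)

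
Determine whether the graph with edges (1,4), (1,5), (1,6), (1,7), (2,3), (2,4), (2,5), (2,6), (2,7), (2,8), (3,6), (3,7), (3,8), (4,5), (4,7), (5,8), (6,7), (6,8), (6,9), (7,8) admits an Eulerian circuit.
No (2 vertices have odd degree: {8, 9}; Eulerian circuit requires 0)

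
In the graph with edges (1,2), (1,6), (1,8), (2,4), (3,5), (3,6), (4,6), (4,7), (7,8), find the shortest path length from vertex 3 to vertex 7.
3 (path: 3 -> 6 -> 4 -> 7, 3 edges)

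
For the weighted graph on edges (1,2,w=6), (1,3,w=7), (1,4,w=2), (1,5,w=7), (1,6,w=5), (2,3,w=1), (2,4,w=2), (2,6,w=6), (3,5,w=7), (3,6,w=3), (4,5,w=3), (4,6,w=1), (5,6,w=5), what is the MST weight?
9 (MST edges: (1,4,w=2), (2,3,w=1), (2,4,w=2), (4,5,w=3), (4,6,w=1); sum of weights 2 + 1 + 2 + 3 + 1 = 9)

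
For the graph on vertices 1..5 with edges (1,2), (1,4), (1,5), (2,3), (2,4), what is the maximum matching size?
2 (matching: (1,5), (2,4); upper bound floor(n/2) = floor(5/2) = 2)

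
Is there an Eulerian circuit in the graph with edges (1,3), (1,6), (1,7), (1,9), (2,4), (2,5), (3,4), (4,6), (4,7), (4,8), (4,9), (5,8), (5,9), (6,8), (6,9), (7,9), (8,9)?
No (2 vertices have odd degree: {5, 7}; Eulerian circuit requires 0)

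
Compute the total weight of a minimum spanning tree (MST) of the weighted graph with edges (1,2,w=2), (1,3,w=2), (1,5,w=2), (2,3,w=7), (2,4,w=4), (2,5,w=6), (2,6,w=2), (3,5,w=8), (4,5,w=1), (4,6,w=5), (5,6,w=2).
9 (MST edges: (1,2,w=2), (1,3,w=2), (1,5,w=2), (2,6,w=2), (4,5,w=1); sum of weights 2 + 2 + 2 + 2 + 1 = 9)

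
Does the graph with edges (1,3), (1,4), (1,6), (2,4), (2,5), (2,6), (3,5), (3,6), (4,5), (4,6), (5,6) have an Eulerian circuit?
No (4 vertices have odd degree: {1, 2, 3, 6}; Eulerian circuit requires 0)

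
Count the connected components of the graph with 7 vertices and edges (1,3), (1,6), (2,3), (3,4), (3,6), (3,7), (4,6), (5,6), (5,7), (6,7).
1 (components: {1, 2, 3, 4, 5, 6, 7})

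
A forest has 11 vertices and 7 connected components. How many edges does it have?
4 (Each of the 7 component trees on V_i vertices has V_i - 1 edges; summing gives V - C = 11 - 7 = 4)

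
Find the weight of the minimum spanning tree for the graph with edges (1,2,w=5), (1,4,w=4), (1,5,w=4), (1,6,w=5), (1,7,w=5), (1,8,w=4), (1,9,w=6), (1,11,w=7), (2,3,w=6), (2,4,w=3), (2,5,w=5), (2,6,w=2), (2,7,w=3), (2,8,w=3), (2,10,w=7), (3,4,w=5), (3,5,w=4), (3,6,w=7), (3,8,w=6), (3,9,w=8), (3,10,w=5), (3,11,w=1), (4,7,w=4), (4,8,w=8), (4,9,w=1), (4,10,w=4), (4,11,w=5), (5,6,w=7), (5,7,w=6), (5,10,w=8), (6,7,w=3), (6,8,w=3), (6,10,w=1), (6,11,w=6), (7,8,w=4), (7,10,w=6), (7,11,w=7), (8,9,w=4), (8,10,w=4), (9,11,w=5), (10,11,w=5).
26 (MST edges: (1,4,w=4), (1,5,w=4), (2,4,w=3), (2,6,w=2), (2,7,w=3), (2,8,w=3), (3,5,w=4), (3,11,w=1), (4,9,w=1), (6,10,w=1); sum of weights 4 + 4 + 3 + 2 + 3 + 3 + 4 + 1 + 1 + 1 = 26)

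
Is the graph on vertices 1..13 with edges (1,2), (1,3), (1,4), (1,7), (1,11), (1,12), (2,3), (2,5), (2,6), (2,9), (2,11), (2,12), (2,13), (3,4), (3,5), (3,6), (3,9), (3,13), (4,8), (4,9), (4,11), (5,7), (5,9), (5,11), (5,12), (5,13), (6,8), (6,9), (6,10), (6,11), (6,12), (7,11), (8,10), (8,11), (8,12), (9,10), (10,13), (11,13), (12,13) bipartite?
No (odd cycle of length 3: 2 -> 1 -> 3 -> 2)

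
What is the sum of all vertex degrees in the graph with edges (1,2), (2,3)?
4 (handshake: sum of degrees = 2|E| = 2 x 2 = 4)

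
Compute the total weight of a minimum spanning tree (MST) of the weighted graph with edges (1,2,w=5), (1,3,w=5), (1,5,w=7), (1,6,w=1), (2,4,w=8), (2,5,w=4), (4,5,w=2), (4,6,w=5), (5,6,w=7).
17 (MST edges: (1,2,w=5), (1,3,w=5), (1,6,w=1), (2,5,w=4), (4,5,w=2); sum of weights 5 + 5 + 1 + 4 + 2 = 17)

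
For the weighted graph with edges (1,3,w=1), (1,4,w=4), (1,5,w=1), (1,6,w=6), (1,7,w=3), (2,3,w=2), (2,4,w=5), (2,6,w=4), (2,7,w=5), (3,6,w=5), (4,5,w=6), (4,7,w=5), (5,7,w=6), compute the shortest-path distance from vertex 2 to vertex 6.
4 (path: 2 -> 6; weights 4 = 4)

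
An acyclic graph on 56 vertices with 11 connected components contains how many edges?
45 (Each of the 11 component trees on V_i vertices has V_i - 1 edges; summing gives V - C = 56 - 11 = 45)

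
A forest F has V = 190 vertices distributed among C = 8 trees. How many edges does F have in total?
182 (Each of the 8 component trees on V_i vertices has V_i - 1 edges; summing gives V - C = 190 - 8 = 182)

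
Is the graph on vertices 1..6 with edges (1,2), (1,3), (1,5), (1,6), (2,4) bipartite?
Yes. Partition: {1, 4}, {2, 3, 5, 6}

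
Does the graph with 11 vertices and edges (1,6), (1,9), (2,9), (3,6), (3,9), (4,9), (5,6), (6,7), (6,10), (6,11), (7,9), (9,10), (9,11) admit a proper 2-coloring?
Yes. Partition: {1, 2, 3, 4, 5, 7, 8, 10, 11}, {6, 9}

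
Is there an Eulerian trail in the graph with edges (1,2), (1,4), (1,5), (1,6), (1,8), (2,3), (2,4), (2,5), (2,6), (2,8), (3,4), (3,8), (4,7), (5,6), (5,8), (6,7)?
Yes (the graph is connected and exactly 2 vertices have odd degree: {1, 3}; any Eulerian path must start and end at those)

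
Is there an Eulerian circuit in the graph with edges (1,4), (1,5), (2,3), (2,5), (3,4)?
Yes (the graph is connected and all 5 vertices have even degree)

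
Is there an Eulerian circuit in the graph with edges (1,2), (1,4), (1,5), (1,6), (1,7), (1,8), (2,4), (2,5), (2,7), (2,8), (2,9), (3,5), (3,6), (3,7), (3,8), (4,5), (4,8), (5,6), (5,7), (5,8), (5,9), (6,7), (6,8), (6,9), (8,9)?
No (2 vertices have odd degree: {7, 8}; Eulerian circuit requires 0)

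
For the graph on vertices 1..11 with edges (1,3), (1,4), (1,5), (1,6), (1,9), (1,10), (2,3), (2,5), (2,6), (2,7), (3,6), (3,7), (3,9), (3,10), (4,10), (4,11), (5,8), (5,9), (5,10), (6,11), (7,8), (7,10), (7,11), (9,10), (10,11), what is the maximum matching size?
5 (matching: (1,9), (2,7), (3,6), (5,8), (10,11); upper bound floor(n/2) = floor(11/2) = 5)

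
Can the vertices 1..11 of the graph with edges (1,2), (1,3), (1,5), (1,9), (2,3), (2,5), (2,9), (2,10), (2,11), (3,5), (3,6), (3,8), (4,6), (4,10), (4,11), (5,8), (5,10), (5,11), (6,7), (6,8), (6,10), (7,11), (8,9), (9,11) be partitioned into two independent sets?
No (odd cycle of length 3: 5 -> 1 -> 2 -> 5)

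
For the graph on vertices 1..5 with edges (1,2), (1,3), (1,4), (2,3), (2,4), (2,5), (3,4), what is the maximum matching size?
2 (matching: (2,5), (3,4); upper bound floor(n/2) = floor(5/2) = 2)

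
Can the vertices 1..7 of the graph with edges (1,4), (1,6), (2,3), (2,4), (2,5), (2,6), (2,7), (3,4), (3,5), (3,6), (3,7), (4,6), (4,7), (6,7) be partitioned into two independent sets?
No (odd cycle of length 3: 4 -> 1 -> 6 -> 4)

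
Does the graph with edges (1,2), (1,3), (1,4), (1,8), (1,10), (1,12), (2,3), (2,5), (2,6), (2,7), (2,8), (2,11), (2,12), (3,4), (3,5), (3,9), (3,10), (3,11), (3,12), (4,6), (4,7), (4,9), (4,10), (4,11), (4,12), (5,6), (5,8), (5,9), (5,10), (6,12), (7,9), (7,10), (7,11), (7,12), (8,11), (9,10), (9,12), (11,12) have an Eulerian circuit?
Yes (the graph is connected and all 12 vertices have even degree)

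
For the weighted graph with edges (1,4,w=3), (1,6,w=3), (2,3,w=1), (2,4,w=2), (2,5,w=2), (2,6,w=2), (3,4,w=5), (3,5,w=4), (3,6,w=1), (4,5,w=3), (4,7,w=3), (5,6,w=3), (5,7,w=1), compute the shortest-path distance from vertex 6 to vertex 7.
4 (path: 6 -> 5 -> 7; weights 3 + 1 = 4)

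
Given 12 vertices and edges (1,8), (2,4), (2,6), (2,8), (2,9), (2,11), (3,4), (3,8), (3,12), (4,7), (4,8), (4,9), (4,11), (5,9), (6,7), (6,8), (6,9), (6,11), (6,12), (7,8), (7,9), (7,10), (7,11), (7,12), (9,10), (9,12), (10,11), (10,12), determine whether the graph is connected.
Yes (BFS from 1 visits [1, 8, 2, 3, 4, 6, 7, 9, 11, 12, 10, 5] — all 12 vertices reached)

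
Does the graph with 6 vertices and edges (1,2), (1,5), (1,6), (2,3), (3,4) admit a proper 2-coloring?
Yes. Partition: {1, 3}, {2, 4, 5, 6}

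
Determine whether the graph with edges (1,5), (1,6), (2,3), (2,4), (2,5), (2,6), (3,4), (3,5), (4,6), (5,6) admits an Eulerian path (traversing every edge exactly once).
Yes (the graph is connected and exactly 2 vertices have odd degree: {3, 4}; any Eulerian path must start and end at those)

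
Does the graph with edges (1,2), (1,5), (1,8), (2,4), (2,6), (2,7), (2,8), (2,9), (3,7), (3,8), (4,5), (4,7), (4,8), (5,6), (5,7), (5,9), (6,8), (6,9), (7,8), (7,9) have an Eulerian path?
Yes (the graph is connected and exactly 2 vertices have odd degree: {1, 5}; any Eulerian path must start and end at those)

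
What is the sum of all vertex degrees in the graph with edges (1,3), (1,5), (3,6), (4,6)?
8 (handshake: sum of degrees = 2|E| = 2 x 4 = 8)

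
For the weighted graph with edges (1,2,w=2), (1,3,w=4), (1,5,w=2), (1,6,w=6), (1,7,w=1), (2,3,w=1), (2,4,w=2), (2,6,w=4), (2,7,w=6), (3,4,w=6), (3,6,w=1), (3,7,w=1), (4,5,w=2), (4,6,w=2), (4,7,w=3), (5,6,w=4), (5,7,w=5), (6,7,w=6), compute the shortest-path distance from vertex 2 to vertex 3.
1 (path: 2 -> 3; weights 1 = 1)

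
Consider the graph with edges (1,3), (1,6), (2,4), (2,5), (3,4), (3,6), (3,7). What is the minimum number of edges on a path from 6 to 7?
2 (path: 6 -> 3 -> 7, 2 edges)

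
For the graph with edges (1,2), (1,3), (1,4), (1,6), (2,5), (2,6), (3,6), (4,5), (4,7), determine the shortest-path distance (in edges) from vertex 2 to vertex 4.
2 (path: 2 -> 1 -> 4, 2 edges)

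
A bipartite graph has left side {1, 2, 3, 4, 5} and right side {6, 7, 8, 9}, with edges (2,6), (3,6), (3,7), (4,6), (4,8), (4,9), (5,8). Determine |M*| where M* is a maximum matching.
4 (matching: (2,6), (3,7), (4,9), (5,8); upper bound min(|L|,|R|) = min(5,4) = 4)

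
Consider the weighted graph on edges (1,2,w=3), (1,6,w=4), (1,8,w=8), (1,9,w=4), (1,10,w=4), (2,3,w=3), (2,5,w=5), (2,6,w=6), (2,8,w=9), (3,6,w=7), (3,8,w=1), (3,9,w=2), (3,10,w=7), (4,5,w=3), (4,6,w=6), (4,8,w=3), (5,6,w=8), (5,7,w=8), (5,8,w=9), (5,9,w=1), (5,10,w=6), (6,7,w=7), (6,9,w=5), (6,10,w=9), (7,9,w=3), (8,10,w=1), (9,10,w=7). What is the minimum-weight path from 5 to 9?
1 (path: 5 -> 9; weights 1 = 1)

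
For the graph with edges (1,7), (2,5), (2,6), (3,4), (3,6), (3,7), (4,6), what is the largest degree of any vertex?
3 (attained at vertices 3, 6)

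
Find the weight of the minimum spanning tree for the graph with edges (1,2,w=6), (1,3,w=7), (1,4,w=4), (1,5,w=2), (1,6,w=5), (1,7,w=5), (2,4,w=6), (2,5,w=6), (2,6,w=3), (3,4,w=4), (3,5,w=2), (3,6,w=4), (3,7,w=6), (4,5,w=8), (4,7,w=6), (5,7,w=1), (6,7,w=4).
16 (MST edges: (1,4,w=4), (1,5,w=2), (2,6,w=3), (3,5,w=2), (3,6,w=4), (5,7,w=1); sum of weights 4 + 2 + 3 + 2 + 4 + 1 = 16)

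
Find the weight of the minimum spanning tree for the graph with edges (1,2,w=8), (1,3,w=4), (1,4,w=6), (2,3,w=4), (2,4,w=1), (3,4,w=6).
9 (MST edges: (1,3,w=4), (2,3,w=4), (2,4,w=1); sum of weights 4 + 4 + 1 = 9)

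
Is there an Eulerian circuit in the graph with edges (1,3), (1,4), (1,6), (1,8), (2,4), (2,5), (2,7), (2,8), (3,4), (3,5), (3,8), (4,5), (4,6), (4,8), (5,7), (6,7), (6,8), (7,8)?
Yes (the graph is connected and all 8 vertices have even degree)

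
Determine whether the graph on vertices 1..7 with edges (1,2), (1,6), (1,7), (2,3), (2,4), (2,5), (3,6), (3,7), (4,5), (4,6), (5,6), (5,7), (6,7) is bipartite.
No (odd cycle of length 3: 6 -> 1 -> 7 -> 6)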